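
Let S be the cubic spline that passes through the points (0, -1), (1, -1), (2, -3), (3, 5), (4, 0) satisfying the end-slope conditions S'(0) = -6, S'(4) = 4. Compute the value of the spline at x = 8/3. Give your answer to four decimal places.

3.2725

Let m_i = S''(x_i). Step sizes h_i = 1, 1, 1, 1; slopes of the chords Δ_i = (y_(i+1) - y_i)/h_i = 0, -2, 8, -5.
  1·m_0 + 4·m_1 + 1·m_2 = 6(Δ_1 - Δ_0) = -12
  1·m_1 + 4·m_2 + 1·m_3 = 6(Δ_2 - Δ_1) = 60
  1·m_2 + 4·m_3 + 1·m_4 = 6(Δ_3 - Δ_2) = -78
Clamped end conditions give two more equations: 2h_0·m_0 + h_0·m_1 = 6(Δ_0 - S'(0)) = 36 and h_3·m_3 + 2h_3·m_4 = 6(S'(4) - Δ_3) = 54.
Solving the tridiagonal system: m_0 = 739/28, m_1 = -235/14, m_2 = 115/4, m_3 = -535/14, m_4 = 1291/28.
On [2, 3], S(x) = -3 + 67/14·(x - 2) + 115/8·(x - 2)² - 625/56·(x - 2)³.
With (x - 2) = 2/3: S(8/3) = 1237/378.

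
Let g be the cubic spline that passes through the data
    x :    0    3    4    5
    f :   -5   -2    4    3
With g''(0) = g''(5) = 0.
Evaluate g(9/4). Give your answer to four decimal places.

-5.3221

With M_i denoting the second derivative at x_i, h_i = 3, 1, 1, and Δ_i = (y_(i+1) − y_i)/h_i = 1, 6, -1:
  3·M_0 + 8·M_1 + 1·M_2 = 6(Δ_1 - Δ_0) = 30
  1·M_1 + 4·M_2 + 1·M_3 = 6(Δ_2 - Δ_1) = -42
Natural end conditions: M_0 = M_3 = 0.
Solving the tridiagonal system: M_0 = 0, M_1 = 162/31, M_2 = -366/31, M_3 = 0.
On [0, 3], g(x) = -5 - 50/31·x + 0·x² + 9/31·x³.
With x = 9/4: g(9/4) = -10559/1984.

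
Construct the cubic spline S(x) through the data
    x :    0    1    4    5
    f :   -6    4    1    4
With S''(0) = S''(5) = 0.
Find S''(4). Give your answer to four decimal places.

Write m_i for S''(x_i). With h_i = 1, 3, 1 and divided differences Δ_i = 10, -1, 3, the continuity of S' gives the tridiagonal system
  1·m_0 + 8·m_1 + 3·m_2 = 6(Δ_1 - Δ_0) = -66
  3·m_1 + 8·m_2 + 1·m_3 = 6(Δ_2 - Δ_1) = 24
Natural end conditions: m_0 = m_3 = 0.
Forward elimination and back-substitution give m_0 = 0, m_1 = -120/11, m_2 = 78/11, m_3 = 0.

7.0909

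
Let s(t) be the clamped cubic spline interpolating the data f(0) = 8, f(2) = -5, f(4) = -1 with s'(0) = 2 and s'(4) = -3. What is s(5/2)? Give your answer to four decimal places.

-4.9727

Put m_i = s'' at the i-th knot. Here h = (2, 2) and Δ = (-13/2, 2), so the interior equations h_(i-1)·m_(i-1) + 2(h_(i-1)+h_i)·m_i + h_i·m_(i+1) = 6(Δ_i − Δ_(i-1)) read
  2·m_0 + 8·m_1 + 2·m_2 = 6(Δ_1 - Δ_0) = 51
Clamped end conditions give two more equations: 2h_0·m_0 + h_0·m_1 = 6(Δ_0 - s'(0)) = -51 and h_1·m_1 + 2h_1·m_2 = 6(s'(4) - Δ_1) = -30.
Forward elimination and back-substitution give m_0 = -163/8, m_1 = 61/4, m_2 = -121/8.
On [2, 4], s(t) = -5 - 25/8·(t - 2) + 61/8·(t - 2)² - 81/32·(t - 2)³.
With (t - 2) = 1/2: s(5/2) = -1273/256.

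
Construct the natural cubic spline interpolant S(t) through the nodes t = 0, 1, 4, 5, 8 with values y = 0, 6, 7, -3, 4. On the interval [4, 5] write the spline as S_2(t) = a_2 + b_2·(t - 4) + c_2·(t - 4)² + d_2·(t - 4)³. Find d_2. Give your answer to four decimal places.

3.1667

Let M_i = S''(x_i). Step sizes h_i = 1, 3, 1, 3; slopes of the chords Δ_i = (y_(i+1) - y_i)/h_i = 6, 1/3, -10, 7/3.
  1·M_0 + 8·M_1 + 3·M_2 = 6(Δ_1 - Δ_0) = -34
  3·M_1 + 8·M_2 + 1·M_3 = 6(Δ_2 - Δ_1) = -62
  1·M_2 + 8·M_3 + 3·M_4 = 6(Δ_3 - Δ_2) = 74
Natural end conditions: M_0 = M_4 = 0.
Solving the tridiagonal system: M_0 = 0, M_1 = -1, M_2 = -26/3, M_3 = 31/3, M_4 = 0.
On [4, 5], with S_2(t) = a_2 + b_2·(t - 4) + c_2·(t - 4)² + d_2·(t - 4)³: c_2 = M_2/2 = -13/3, d_2 = (M_3 - M_2)/(6h_2) = 19/6, b_2 = Δ_2 - h_2(2M_2 + M_3)/6 = -53/6.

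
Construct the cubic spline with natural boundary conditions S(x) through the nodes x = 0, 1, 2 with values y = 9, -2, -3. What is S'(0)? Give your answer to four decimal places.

-13.5000

Let M_i = S''(x_i). Step sizes h_i = 1, 1; slopes of the chords Δ_i = (y_(i+1) - y_i)/h_i = -11, -1.
  1·M_0 + 4·M_1 + 1·M_2 = 6(Δ_1 - Δ_0) = 60
Natural end conditions: M_0 = M_2 = 0.
Solving the tridiagonal system: M_0 = 0, M_1 = 15, M_2 = 0.
On [0, 1], S'(x) = b_0 + 2c_0·x + 3d_0·x² with b_0 = Δ_0 - h_0(2M_0 + M_1)/6 = -27/2, c_0 = M_0/2 = 0, d_0 = (M_1 - M_0)/(6h_0) = 5/2. So S'(0) = -27/2.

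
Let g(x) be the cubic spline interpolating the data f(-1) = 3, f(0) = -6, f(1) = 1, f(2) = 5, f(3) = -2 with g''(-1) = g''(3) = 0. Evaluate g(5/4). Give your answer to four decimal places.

2.9718

Let M_i = g''(x_i). Step sizes h_i = 1, 1, 1, 1; slopes of the chords Δ_i = (y_(i+1) - y_i)/h_i = -9, 7, 4, -7.
  1·M_0 + 4·M_1 + 1·M_2 = 6(Δ_1 - Δ_0) = 96
  1·M_1 + 4·M_2 + 1·M_3 = 6(Δ_2 - Δ_1) = -18
  1·M_2 + 4·M_3 + 1·M_4 = 6(Δ_3 - Δ_2) = -66
Natural end conditions: M_0 = M_4 = 0.
Solving the tridiagonal system: M_0 = 0, M_1 = 723/28, M_2 = -51/7, M_3 = -411/28, M_4 = 0.
On [1, 2], g(x) = 1 + 71/8·(x - 1) - 51/14·(x - 1)² - 69/56·(x - 1)³.
With (x - 1) = 1/4: g(5/4) = 10651/3584.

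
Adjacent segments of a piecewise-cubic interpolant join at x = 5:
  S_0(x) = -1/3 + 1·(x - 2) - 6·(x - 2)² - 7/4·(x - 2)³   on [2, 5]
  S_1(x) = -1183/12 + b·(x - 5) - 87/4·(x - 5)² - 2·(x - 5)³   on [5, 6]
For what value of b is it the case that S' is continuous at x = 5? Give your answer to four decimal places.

-82.2500

S_0'(x) = 1 - 12·(x - 2) - 21/4·(x - 2)², so S_0'(5) = -329/4. On the right, S_1'(5) = b, so b = -329/4.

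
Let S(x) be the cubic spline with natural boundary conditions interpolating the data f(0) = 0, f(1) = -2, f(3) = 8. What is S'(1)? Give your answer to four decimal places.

Let σ_i = S''(x_i). Step sizes h_i = 1, 2; slopes of the chords Δ_i = (y_(i+1) - y_i)/h_i = -2, 5.
  1·σ_0 + 6·σ_1 + 2·σ_2 = 6(Δ_1 - Δ_0) = 42
Natural end conditions: σ_0 = σ_2 = 0.
Solving: σ_0 = 0, σ_1 = 7, σ_2 = 0.
On [1, 3], S'(x) = b_1 + 2c_1·(x - 1) + 3d_1·(x - 1)² with b_1 = Δ_1 - h_1(2σ_1 + σ_2)/6 = 1/3, c_1 = σ_1/2 = 7/2, d_1 = (σ_2 - σ_1)/(6h_1) = -7/12. So S'(1) = 1/3.

0.3333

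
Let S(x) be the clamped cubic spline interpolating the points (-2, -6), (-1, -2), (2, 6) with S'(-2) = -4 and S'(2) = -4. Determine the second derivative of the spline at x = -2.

25

Put m_i = S'' at the i-th knot. Here h = (1, 3) and Δ = (4, 8/3), so the interior equations h_(i-1)·m_(i-1) + 2(h_(i-1)+h_i)·m_i + h_i·m_(i+1) = 6(Δ_i − Δ_(i-1)) read
  1·m_0 + 8·m_1 + 3·m_2 = 6(Δ_1 - Δ_0) = -8
Clamped end conditions give two more equations: 2h_0·m_0 + h_0·m_1 = 6(Δ_0 - S'(-2)) = 48 and h_1·m_1 + 2h_1·m_2 = 6(S'(2) - Δ_1) = -40.
Solving the tridiagonal system: m_0 = 25, m_1 = -2, m_2 = -17/3.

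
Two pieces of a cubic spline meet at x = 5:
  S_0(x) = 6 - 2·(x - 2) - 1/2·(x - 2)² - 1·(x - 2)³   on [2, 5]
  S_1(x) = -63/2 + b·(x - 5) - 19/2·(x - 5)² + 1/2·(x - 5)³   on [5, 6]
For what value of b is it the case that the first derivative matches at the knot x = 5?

-32

S_0'(x) = -2 - 1·(x - 2) - 3·(x - 2)², so S_0'(5) = -32. On the right, S_1'(5) = b, so b = -32.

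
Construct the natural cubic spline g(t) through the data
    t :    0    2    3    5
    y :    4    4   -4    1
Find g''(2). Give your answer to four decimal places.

Put M_i = g'' at the i-th knot. Here h = (2, 1, 2) and Δ = (0, -8, 5/2), so the interior equations h_(i-1)·M_(i-1) + 2(h_(i-1)+h_i)·M_i + h_i·M_(i+1) = 6(Δ_i − Δ_(i-1)) read
  2·M_0 + 6·M_1 + 1·M_2 = 6(Δ_1 - Δ_0) = -48
  1·M_1 + 6·M_2 + 2·M_3 = 6(Δ_2 - Δ_1) = 63
Natural end conditions: M_0 = M_3 = 0.
Hence M_0 = 0, M_1 = -351/35, M_2 = 426/35, M_3 = 0.

-10.0286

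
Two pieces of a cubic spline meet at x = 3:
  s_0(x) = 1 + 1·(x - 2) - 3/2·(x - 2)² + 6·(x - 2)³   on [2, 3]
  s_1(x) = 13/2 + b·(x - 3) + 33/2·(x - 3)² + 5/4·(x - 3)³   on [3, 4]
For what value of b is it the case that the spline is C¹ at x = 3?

16

s_0'(x) = 1 - 3·(x - 2) + 18·(x - 2)², so s_0'(3) = 16. On the right, s_1'(3) = b, so b = 16.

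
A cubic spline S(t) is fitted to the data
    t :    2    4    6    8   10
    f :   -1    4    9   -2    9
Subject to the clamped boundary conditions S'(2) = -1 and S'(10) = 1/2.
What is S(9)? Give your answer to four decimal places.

Put M_i = S'' at the i-th knot. Here h = (2, 2, 2, 2) and Δ = (5/2, 5/2, -11/2, 11/2), so the interior equations h_(i-1)·M_(i-1) + 2(h_(i-1)+h_i)·M_i + h_i·M_(i+1) = 6(Δ_i − Δ_(i-1)) read
  2·M_0 + 8·M_1 + 2·M_2 = 6(Δ_1 - Δ_0) = 0
  2·M_1 + 8·M_2 + 2·M_3 = 6(Δ_2 - Δ_1) = -48
  2·M_2 + 8·M_3 + 2·M_4 = 6(Δ_3 - Δ_2) = 66
Clamped end conditions give two more equations: 2h_0·M_0 + h_0·M_1 = 6(Δ_0 - S'(2)) = 21 and h_3·M_3 + 2h_3·M_4 = 6(S'(10) - Δ_3) = -30.
Hence M_0 = 513/112, M_1 = 75/56, M_2 = -159/16, M_3 = 807/56, M_4 = -1647/112.
On [8, 10], S(t) = -2 + 89/112·(t - 8) + 807/112·(t - 8)² - 1087/448·(t - 8)³.
With (t - 8) = 1: S(9) = 1601/448.

3.5737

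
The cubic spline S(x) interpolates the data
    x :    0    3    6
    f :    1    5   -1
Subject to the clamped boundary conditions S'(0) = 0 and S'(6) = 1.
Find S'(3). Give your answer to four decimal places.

-0.7500

Write M_i for S''(x_i). With h_i = 3, 3 and divided differences Δ_i = 4/3, -2, the continuity of S' gives the tridiagonal system
  3·M_0 + 12·M_1 + 3·M_2 = 6(Δ_1 - Δ_0) = -20
Clamped end conditions give two more equations: 2h_0·M_0 + h_0·M_1 = 6(Δ_0 - S'(0)) = 8 and h_1·M_1 + 2h_1·M_2 = 6(S'(6) - Δ_1) = 18.
Forward elimination and back-substitution give M_0 = 19/6, M_1 = -11/3, M_2 = 29/6.
On [3, 6], S'(x) = b_1 + 2c_1·(x - 3) + 3d_1·(x - 3)² with b_1 = Δ_1 - h_1(2M_1 + M_2)/6 = -3/4, c_1 = M_1/2 = -11/6, d_1 = (M_2 - M_1)/(6h_1) = 17/36. So S'(3) = -3/4.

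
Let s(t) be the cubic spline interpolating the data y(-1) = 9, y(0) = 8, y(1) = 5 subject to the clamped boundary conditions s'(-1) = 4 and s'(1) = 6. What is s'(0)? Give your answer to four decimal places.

Write σ_i for s''(x_i). With h_i = 1, 1 and divided differences Δ_i = -1, -3, the continuity of s' gives the tridiagonal system
  1·σ_0 + 4·σ_1 + 1·σ_2 = 6(Δ_1 - Δ_0) = -12
Clamped end conditions give two more equations: 2h_0·σ_0 + h_0·σ_1 = 6(Δ_0 - s'(-1)) = -30 and h_1·σ_1 + 2h_1·σ_2 = 6(s'(1) - Δ_1) = 54.
Solving the tridiagonal system: σ_0 = -11, σ_1 = -8, σ_2 = 31.
On [0, 1], s'(t) = b_1 + 2c_1·t + 3d_1·t² with b_1 = Δ_1 - h_1(2σ_1 + σ_2)/6 = -11/2, c_1 = σ_1/2 = -4, d_1 = (σ_2 - σ_1)/(6h_1) = 13/2. So s'(0) = -11/2.

-5.5000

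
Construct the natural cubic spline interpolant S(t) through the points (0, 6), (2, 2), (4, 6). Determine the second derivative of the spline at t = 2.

Write σ_i for S''(x_i). With h_i = 2, 2 and divided differences Δ_i = -2, 2, the continuity of S' gives the tridiagonal system
  2·σ_0 + 8·σ_1 + 2·σ_2 = 6(Δ_1 - Δ_0) = 24
Natural end conditions: σ_0 = σ_2 = 0.
Hence σ_0 = 0, σ_1 = 3, σ_2 = 0.

3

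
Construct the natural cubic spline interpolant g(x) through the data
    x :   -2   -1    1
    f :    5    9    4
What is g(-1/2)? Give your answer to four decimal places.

9.1719

With σ_i denoting the second derivative at x_i, h_i = 1, 2, and Δ_i = (y_(i+1) − y_i)/h_i = 4, -5/2:
  1·σ_0 + 6·σ_1 + 2·σ_2 = 6(Δ_1 - Δ_0) = -39
Natural end conditions: σ_0 = σ_2 = 0.
Solving: σ_0 = 0, σ_1 = -13/2, σ_2 = 0.
On [-1, 1], g(x) = 9 + 11/6·(x + 1) - 13/4·(x + 1)² + 13/24·(x + 1)³.
With (x + 1) = 1/2: g(-1/2) = 587/64.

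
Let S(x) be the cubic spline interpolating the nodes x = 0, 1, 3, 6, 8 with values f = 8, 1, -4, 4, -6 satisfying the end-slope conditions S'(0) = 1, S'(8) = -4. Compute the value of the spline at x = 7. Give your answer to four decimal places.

Let M_i = S''(x_i). Step sizes h_i = 1, 2, 3, 2; slopes of the chords Δ_i = (y_(i+1) - y_i)/h_i = -7, -5/2, 8/3, -5.
  1·M_0 + 6·M_1 + 2·M_2 = 6(Δ_1 - Δ_0) = 27
  2·M_1 + 10·M_2 + 3·M_3 = 6(Δ_2 - Δ_1) = 31
  3·M_2 + 10·M_3 + 2·M_4 = 6(Δ_3 - Δ_2) = -46
Clamped end conditions give two more equations: 2h_0·M_0 + h_0·M_1 = 6(Δ_0 - S'(0)) = -48 and h_3·M_3 + 2h_3·M_4 = 6(S'(8) - Δ_3) = 6.
Solving the tridiagonal system: M_0 = -7645/273, M_1 = 2186/273, M_2 = 950/273, M_3 = -601/91, M_4 = 437/91.
On [6, 8], S(x) = 4 - 200/91·(x - 6) - 601/182·(x - 6)² + 173/182·(x - 6)³.
With (x - 6) = 1: S(7) = -50/91.

-0.5495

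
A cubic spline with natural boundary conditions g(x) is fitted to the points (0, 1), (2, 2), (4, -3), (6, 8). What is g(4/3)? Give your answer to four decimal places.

2.6543

With m_i denoting the second derivative at x_i, h_i = 2, 2, 2, and Δ_i = (y_(i+1) − y_i)/h_i = 1/2, -5/2, 11/2:
  2·m_0 + 8·m_1 + 2·m_2 = 6(Δ_1 - Δ_0) = -18
  2·m_1 + 8·m_2 + 2·m_3 = 6(Δ_2 - Δ_1) = 48
Natural end conditions: m_0 = m_3 = 0.
Solving: m_0 = 0, m_1 = -4, m_2 = 7, m_3 = 0.
On [0, 2], g(x) = 1 + 11/6·x + 0·x² - 1/3·x³.
With x = 4/3: g(4/3) = 215/81.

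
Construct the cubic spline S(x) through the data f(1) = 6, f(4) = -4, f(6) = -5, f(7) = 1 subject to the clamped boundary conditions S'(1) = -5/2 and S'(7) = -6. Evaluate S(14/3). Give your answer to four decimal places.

-6.8519

Let M_i = S''(x_i). Step sizes h_i = 3, 2, 1; slopes of the chords Δ_i = (y_(i+1) - y_i)/h_i = -10/3, -1/2, 6.
  3·M_0 + 10·M_1 + 2·M_2 = 6(Δ_1 - Δ_0) = 17
  2·M_1 + 6·M_2 + 1·M_3 = 6(Δ_2 - Δ_1) = 39
Clamped end conditions give two more equations: 2h_0·M_0 + h_0·M_1 = 6(Δ_0 - S'(1)) = -5 and h_2·M_2 + 2h_2·M_3 = 6(S'(7) - Δ_2) = -72.
Solving the tridiagonal system: M_0 = -1/3, M_1 = -1, M_2 = 14, M_3 = -43.
On [4, 6], S(x) = -4 - 9/2·(x - 4) - 1/2·(x - 4)² + 5/4·(x - 4)³.
With (x - 4) = 2/3: S(14/3) = -185/27.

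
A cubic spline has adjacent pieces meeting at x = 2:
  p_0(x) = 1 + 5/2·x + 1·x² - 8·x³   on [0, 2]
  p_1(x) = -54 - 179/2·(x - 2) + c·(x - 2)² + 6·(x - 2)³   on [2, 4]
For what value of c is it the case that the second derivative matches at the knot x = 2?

p_0''(x) = 2 - 48·x, so p_0''(2) = -94. On the right, p_1''(2) = 2c, so c = -47.

-47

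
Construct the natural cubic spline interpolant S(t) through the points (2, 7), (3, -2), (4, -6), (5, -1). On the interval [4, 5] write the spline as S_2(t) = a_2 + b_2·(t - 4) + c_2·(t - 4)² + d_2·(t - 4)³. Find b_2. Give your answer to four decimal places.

Put M_i = S'' at the i-th knot. Here h = (1, 1, 1) and Δ = (-9, -4, 5), so the interior equations h_(i-1)·M_(i-1) + 2(h_(i-1)+h_i)·M_i + h_i·M_(i+1) = 6(Δ_i − Δ_(i-1)) read
  1·M_0 + 4·M_1 + 1·M_2 = 6(Δ_1 - Δ_0) = 30
  1·M_1 + 4·M_2 + 1·M_3 = 6(Δ_2 - Δ_1) = 54
Natural end conditions: M_0 = M_3 = 0.
Hence M_0 = 0, M_1 = 22/5, M_2 = 62/5, M_3 = 0.
On [4, 5], with S_2(t) = a_2 + b_2·(t - 4) + c_2·(t - 4)² + d_2·(t - 4)³: c_2 = M_2/2 = 31/5, d_2 = (M_3 - M_2)/(6h_2) = -31/15, b_2 = Δ_2 - h_2(2M_2 + M_3)/6 = 13/15.

0.8667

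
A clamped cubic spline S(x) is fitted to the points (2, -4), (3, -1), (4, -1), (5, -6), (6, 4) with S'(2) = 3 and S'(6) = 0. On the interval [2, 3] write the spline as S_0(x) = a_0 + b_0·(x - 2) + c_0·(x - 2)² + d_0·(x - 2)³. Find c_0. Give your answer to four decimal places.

0.0536

With M_i denoting the second derivative at x_i, h_i = 1, 1, 1, 1, and Δ_i = (y_(i+1) − y_i)/h_i = 3, 0, -5, 10:
  1·M_0 + 4·M_1 + 1·M_2 = 6(Δ_1 - Δ_0) = -18
  1·M_1 + 4·M_2 + 1·M_3 = 6(Δ_2 - Δ_1) = -30
  1·M_2 + 4·M_3 + 1·M_4 = 6(Δ_3 - Δ_2) = 90
Clamped end conditions give two more equations: 2h_0·M_0 + h_0·M_1 = 6(Δ_0 - S'(2)) = 0 and h_3·M_3 + 2h_3·M_4 = 6(S'(6) - Δ_3) = -60.
Hence M_0 = 3/28, M_1 = -3/14, M_2 = -69/4, M_3 = 549/14, M_4 = -1389/28.
On [2, 3], with S_0(x) = a_0 + b_0·(x - 2) + c_0·(x - 2)² + d_0·(x - 2)³: c_0 = M_0/2 = 3/56, d_0 = (M_1 - M_0)/(6h_0) = -3/56, b_0 = Δ_0 - h_0(2M_0 + M_1)/6 = 3.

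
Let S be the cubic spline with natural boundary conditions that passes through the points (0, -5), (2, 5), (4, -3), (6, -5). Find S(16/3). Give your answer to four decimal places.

-5.1630

Write σ_i for S''(x_i). With h_i = 2, 2, 2 and divided differences Δ_i = 5, -4, -1, the continuity of S' gives the tridiagonal system
  2·σ_0 + 8·σ_1 + 2·σ_2 = 6(Δ_1 - Δ_0) = -54
  2·σ_1 + 8·σ_2 + 2·σ_3 = 6(Δ_2 - Δ_1) = 18
Natural end conditions: σ_0 = σ_3 = 0.
Hence σ_0 = 0, σ_1 = -39/5, σ_2 = 21/5, σ_3 = 0.
On [4, 6], S(x) = -3 - 19/5·(x - 4) + 21/10·(x - 4)² - 7/20·(x - 4)³.
With (x - 4) = 4/3: S(16/3) = -697/135.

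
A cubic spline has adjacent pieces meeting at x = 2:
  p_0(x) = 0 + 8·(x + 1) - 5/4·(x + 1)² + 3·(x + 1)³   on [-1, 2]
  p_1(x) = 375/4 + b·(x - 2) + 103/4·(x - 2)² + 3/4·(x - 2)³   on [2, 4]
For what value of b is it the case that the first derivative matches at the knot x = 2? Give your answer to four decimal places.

p_0'(x) = 8 - 5/2·(x + 1) + 9·(x + 1)², so p_0'(2) = 163/2. On the right, p_1'(2) = b, so b = 163/2.

81.5000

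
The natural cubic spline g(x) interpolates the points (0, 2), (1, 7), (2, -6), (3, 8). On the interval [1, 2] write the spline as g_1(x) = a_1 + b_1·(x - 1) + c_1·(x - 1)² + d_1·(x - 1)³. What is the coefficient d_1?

15

Put m_i = g'' at the i-th knot. Here h = (1, 1, 1) and Δ = (5, -13, 14), so the interior equations h_(i-1)·m_(i-1) + 2(h_(i-1)+h_i)·m_i + h_i·m_(i+1) = 6(Δ_i − Δ_(i-1)) read
  1·m_0 + 4·m_1 + 1·m_2 = 6(Δ_1 - Δ_0) = -108
  1·m_1 + 4·m_2 + 1·m_3 = 6(Δ_2 - Δ_1) = 162
Natural end conditions: m_0 = m_3 = 0.
Forward elimination and back-substitution give m_0 = 0, m_1 = -198/5, m_2 = 252/5, m_3 = 0.
On [1, 2], with g_1(x) = a_1 + b_1·(x - 1) + c_1·(x - 1)² + d_1·(x - 1)³: c_1 = m_1/2 = -99/5, d_1 = (m_2 - m_1)/(6h_1) = 15, b_1 = Δ_1 - h_1(2m_1 + m_2)/6 = -41/5.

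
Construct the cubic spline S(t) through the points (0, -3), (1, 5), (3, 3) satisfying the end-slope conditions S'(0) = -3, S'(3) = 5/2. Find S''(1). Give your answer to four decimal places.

-21.6667

Write σ_i for S''(x_i). With h_i = 1, 2 and divided differences Δ_i = 8, -1, the continuity of S' gives the tridiagonal system
  1·σ_0 + 6·σ_1 + 2·σ_2 = 6(Δ_1 - Δ_0) = -54
Clamped end conditions give two more equations: 2h_0·σ_0 + h_0·σ_1 = 6(Δ_0 - S'(0)) = 66 and h_1·σ_1 + 2h_1·σ_2 = 6(S'(3) - Δ_1) = 21.
Solving: σ_0 = 263/6, σ_1 = -65/3, σ_2 = 193/12.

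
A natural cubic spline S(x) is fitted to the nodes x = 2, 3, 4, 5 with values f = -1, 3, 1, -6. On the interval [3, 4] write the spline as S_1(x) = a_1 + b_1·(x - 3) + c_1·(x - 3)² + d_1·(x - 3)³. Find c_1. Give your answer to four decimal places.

-3.8000

Put M_i = S'' at the i-th knot. Here h = (1, 1, 1) and Δ = (4, -2, -7), so the interior equations h_(i-1)·M_(i-1) + 2(h_(i-1)+h_i)·M_i + h_i·M_(i+1) = 6(Δ_i − Δ_(i-1)) read
  1·M_0 + 4·M_1 + 1·M_2 = 6(Δ_1 - Δ_0) = -36
  1·M_1 + 4·M_2 + 1·M_3 = 6(Δ_2 - Δ_1) = -30
Natural end conditions: M_0 = M_3 = 0.
Forward elimination and back-substitution give M_0 = 0, M_1 = -38/5, M_2 = -28/5, M_3 = 0.
On [3, 4], with S_1(x) = a_1 + b_1·(x - 3) + c_1·(x - 3)² + d_1·(x - 3)³: c_1 = M_1/2 = -19/5, d_1 = (M_2 - M_1)/(6h_1) = 1/3, b_1 = Δ_1 - h_1(2M_1 + M_2)/6 = 22/15.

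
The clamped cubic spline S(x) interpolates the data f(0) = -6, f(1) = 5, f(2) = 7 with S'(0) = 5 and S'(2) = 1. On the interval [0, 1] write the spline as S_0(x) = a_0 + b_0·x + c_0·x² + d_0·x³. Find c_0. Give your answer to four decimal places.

14.7500

With M_i denoting the second derivative at x_i, h_i = 1, 1, and Δ_i = (y_(i+1) − y_i)/h_i = 11, 2:
  1·M_0 + 4·M_1 + 1·M_2 = 6(Δ_1 - Δ_0) = -54
Clamped end conditions give two more equations: 2h_0·M_0 + h_0·M_1 = 6(Δ_0 - S'(0)) = 36 and h_1·M_1 + 2h_1·M_2 = 6(S'(2) - Δ_1) = -6.
Solving: M_0 = 59/2, M_1 = -23, M_2 = 17/2.
On [0, 1], with S_0(x) = a_0 + b_0·x + c_0·x² + d_0·x³: c_0 = M_0/2 = 59/4, d_0 = (M_1 - M_0)/(6h_0) = -35/4, b_0 = Δ_0 - h_0(2M_0 + M_1)/6 = 5.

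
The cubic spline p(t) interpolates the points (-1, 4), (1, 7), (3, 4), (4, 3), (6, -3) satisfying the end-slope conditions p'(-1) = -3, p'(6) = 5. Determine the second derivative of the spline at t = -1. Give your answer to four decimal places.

With m_i denoting the second derivative at x_i, h_i = 2, 2, 1, 2, and Δ_i = (y_(i+1) − y_i)/h_i = 3/2, -3/2, -1, -3:
  2·m_0 + 8·m_1 + 2·m_2 = 6(Δ_1 - Δ_0) = -18
  2·m_1 + 6·m_2 + 1·m_3 = 6(Δ_2 - Δ_1) = 3
  1·m_2 + 6·m_3 + 2·m_4 = 6(Δ_3 - Δ_2) = -12
Clamped end conditions give two more equations: 2h_0·m_0 + h_0·m_1 = 6(Δ_0 - p'(-1)) = 27 and h_3·m_3 + 2h_3·m_4 = 6(p'(6) - Δ_3) = 48.
Hence m_0 = 581/61, m_1 = -677/122, m_2 = 224/61, m_3 = -484/61, m_4 = 974/61.

9.5246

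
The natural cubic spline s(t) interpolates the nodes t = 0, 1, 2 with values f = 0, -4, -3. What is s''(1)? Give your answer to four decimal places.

7.5000

With σ_i denoting the second derivative at x_i, h_i = 1, 1, and Δ_i = (y_(i+1) − y_i)/h_i = -4, 1:
  1·σ_0 + 4·σ_1 + 1·σ_2 = 6(Δ_1 - Δ_0) = 30
Natural end conditions: σ_0 = σ_2 = 0.
Solving the tridiagonal system: σ_0 = 0, σ_1 = 15/2, σ_2 = 0.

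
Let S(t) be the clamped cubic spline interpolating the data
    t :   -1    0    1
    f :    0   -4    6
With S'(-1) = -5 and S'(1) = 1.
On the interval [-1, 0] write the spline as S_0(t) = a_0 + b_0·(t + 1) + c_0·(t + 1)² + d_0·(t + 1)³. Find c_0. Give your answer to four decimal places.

Write σ_i for S''(x_i). With h_i = 1, 1 and divided differences Δ_i = -4, 10, the continuity of S' gives the tridiagonal system
  1·σ_0 + 4·σ_1 + 1·σ_2 = 6(Δ_1 - Δ_0) = 84
Clamped end conditions give two more equations: 2h_0·σ_0 + h_0·σ_1 = 6(Δ_0 - S'(-1)) = 6 and h_1·σ_1 + 2h_1·σ_2 = 6(S'(1) - Δ_1) = -54.
Forward elimination and back-substitution give σ_0 = -15, σ_1 = 36, σ_2 = -45.
On [-1, 0], with S_0(t) = a_0 + b_0·(t + 1) + c_0·(t + 1)² + d_0·(t + 1)³: c_0 = σ_0/2 = -15/2, d_0 = (σ_1 - σ_0)/(6h_0) = 17/2, b_0 = Δ_0 - h_0(2σ_0 + σ_1)/6 = -5.

-7.5000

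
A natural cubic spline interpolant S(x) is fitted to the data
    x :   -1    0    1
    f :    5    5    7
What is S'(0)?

Put M_i = S'' at the i-th knot. Here h = (1, 1) and Δ = (0, 2), so the interior equations h_(i-1)·M_(i-1) + 2(h_(i-1)+h_i)·M_i + h_i·M_(i+1) = 6(Δ_i − Δ_(i-1)) read
  1·M_0 + 4·M_1 + 1·M_2 = 6(Δ_1 - Δ_0) = 12
Natural end conditions: M_0 = M_2 = 0.
Solving: M_0 = 0, M_1 = 3, M_2 = 0.
On [0, 1], S'(x) = b_1 + 2c_1·x + 3d_1·x² with b_1 = Δ_1 - h_1(2M_1 + M_2)/6 = 1, c_1 = M_1/2 = 3/2, d_1 = (M_2 - M_1)/(6h_1) = -1/2. So S'(0) = 1.

1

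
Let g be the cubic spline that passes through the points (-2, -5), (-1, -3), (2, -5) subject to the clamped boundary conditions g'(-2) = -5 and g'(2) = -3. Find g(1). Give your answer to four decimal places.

With σ_i denoting the second derivative at x_i, h_i = 1, 3, and Δ_i = (y_(i+1) − y_i)/h_i = 2, -2/3:
  1·σ_0 + 8·σ_1 + 3·σ_2 = 6(Δ_1 - Δ_0) = -16
Clamped end conditions give two more equations: 2h_0·σ_0 + h_0·σ_1 = 6(Δ_0 - g'(-2)) = 42 and h_1·σ_1 + 2h_1·σ_2 = 6(g'(2) - Δ_1) = -14.
Hence σ_0 = 47/2, σ_1 = -5, σ_2 = 1/6.
On [-1, 2], g(x) = -3 + 17/4·(x + 1) - 5/2·(x + 1)² + 31/108·(x + 1)³.
With (x + 1) = 2: g(1) = -119/54.

-2.2037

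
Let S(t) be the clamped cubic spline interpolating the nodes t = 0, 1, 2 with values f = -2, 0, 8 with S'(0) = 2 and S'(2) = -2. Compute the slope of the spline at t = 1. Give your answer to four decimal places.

7.5000

With M_i denoting the second derivative at x_i, h_i = 1, 1, and Δ_i = (y_(i+1) − y_i)/h_i = 2, 8:
  1·M_0 + 4·M_1 + 1·M_2 = 6(Δ_1 - Δ_0) = 36
Clamped end conditions give two more equations: 2h_0·M_0 + h_0·M_1 = 6(Δ_0 - S'(0)) = 0 and h_1·M_1 + 2h_1·M_2 = 6(S'(2) - Δ_1) = -60.
Forward elimination and back-substitution give M_0 = -11, M_1 = 22, M_2 = -41.
On [1, 2], S'(t) = b_1 + 2c_1·(t - 1) + 3d_1·(t - 1)² with b_1 = Δ_1 - h_1(2M_1 + M_2)/6 = 15/2, c_1 = M_1/2 = 11, d_1 = (M_2 - M_1)/(6h_1) = -21/2. So S'(1) = 15/2.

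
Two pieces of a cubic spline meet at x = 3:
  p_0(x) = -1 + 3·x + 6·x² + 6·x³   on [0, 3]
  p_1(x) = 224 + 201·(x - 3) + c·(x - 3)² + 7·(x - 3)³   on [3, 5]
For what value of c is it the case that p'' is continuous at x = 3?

p_0''(x) = 12 + 36·x, so p_0''(3) = 120. On the right, p_1''(3) = 2c, so c = 60.

60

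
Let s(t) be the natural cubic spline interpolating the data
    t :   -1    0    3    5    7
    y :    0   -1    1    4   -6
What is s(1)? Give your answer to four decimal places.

Let m_i = s''(x_i). Step sizes h_i = 1, 3, 2, 2; slopes of the chords Δ_i = (y_(i+1) - y_i)/h_i = -1, 2/3, 3/2, -5.
  1·m_0 + 8·m_1 + 3·m_2 = 6(Δ_1 - Δ_0) = 10
  3·m_1 + 10·m_2 + 2·m_3 = 6(Δ_2 - Δ_1) = 5
  2·m_2 + 8·m_3 + 2·m_4 = 6(Δ_3 - Δ_2) = -39
Natural end conditions: m_0 = m_4 = 0.
Solving the tridiagonal system: m_0 = 0, m_1 = 203/268, m_2 = 88/67, m_3 = -2789/536, m_4 = 0.
On [0, 3], s(t) = -1 - 601/804·t + 203/536·t² + 149/4824·t³.
With t = 1: s(1) = -3227/2412.

-1.3379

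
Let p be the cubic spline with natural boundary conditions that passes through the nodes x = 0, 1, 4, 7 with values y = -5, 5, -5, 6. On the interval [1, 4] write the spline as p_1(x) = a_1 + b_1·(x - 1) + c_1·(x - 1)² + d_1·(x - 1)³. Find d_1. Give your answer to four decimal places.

Put m_i = p'' at the i-th knot. Here h = (1, 3, 3) and Δ = (10, -10/3, 11/3), so the interior equations h_(i-1)·m_(i-1) + 2(h_(i-1)+h_i)·m_i + h_i·m_(i+1) = 6(Δ_i − Δ_(i-1)) read
  1·m_0 + 8·m_1 + 3·m_2 = 6(Δ_1 - Δ_0) = -80
  3·m_1 + 12·m_2 + 3·m_3 = 6(Δ_2 - Δ_1) = 42
Natural end conditions: m_0 = m_3 = 0.
Hence m_0 = 0, m_1 = -362/29, m_2 = 192/29, m_3 = 0.
On [1, 4], with p_1(x) = a_1 + b_1·(x - 1) + c_1·(x - 1)² + d_1·(x - 1)³: c_1 = m_1/2 = -181/29, d_1 = (m_2 - m_1)/(6h_1) = 277/261, b_1 = Δ_1 - h_1(2m_1 + m_2)/6 = 508/87.

1.0613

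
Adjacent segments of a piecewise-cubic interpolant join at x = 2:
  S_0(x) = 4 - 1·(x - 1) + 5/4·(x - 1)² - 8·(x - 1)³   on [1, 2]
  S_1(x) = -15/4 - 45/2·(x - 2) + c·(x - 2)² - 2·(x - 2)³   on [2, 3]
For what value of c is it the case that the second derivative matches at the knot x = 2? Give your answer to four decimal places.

-22.7500

S_0''(x) = 5/2 - 48·(x - 1), so S_0''(2) = -91/2. On the right, S_1''(2) = 2c, so c = -91/4.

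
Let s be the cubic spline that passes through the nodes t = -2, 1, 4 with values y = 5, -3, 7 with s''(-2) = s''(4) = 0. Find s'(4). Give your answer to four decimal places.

Let σ_i = s''(x_i). Step sizes h_i = 3, 3; slopes of the chords Δ_i = (y_(i+1) - y_i)/h_i = -8/3, 10/3.
  3·σ_0 + 12·σ_1 + 3·σ_2 = 6(Δ_1 - Δ_0) = 36
Natural end conditions: σ_0 = σ_2 = 0.
Forward elimination and back-substitution give σ_0 = 0, σ_1 = 3, σ_2 = 0.
On [1, 4], s'(t) = b_1 + 2c_1·(t - 1) + 3d_1·(t - 1)² with b_1 = Δ_1 - h_1(2σ_1 + σ_2)/6 = 1/3, c_1 = σ_1/2 = 3/2, d_1 = (σ_2 - σ_1)/(6h_1) = -1/6. So s'(4) = 29/6.

4.8333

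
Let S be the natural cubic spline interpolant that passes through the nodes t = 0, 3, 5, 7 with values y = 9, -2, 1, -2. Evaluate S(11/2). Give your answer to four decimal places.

Let σ_i = S''(x_i). Step sizes h_i = 3, 2, 2; slopes of the chords Δ_i = (y_(i+1) - y_i)/h_i = -11/3, 3/2, -3/2.
  3·σ_0 + 10·σ_1 + 2·σ_2 = 6(Δ_1 - Δ_0) = 31
  2·σ_1 + 8·σ_2 + 2·σ_3 = 6(Δ_2 - Δ_1) = -18
Natural end conditions: σ_0 = σ_3 = 0.
Solving the tridiagonal system: σ_0 = 0, σ_1 = 71/19, σ_2 = -121/38, σ_3 = 0.
On [5, 7], S(t) = 1 + 71/114·(t - 5) - 121/76·(t - 5)² + 121/456·(t - 5)³.
With (t - 5) = 1/2: S(11/2) = 1151/1216.

0.9465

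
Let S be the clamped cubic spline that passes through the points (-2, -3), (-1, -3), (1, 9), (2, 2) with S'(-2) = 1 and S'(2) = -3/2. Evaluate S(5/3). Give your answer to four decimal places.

Write σ_i for S''(x_i). With h_i = 1, 2, 1 and divided differences Δ_i = 0, 6, -7, the continuity of S' gives the tridiagonal system
  1·σ_0 + 6·σ_1 + 2·σ_2 = 6(Δ_1 - Δ_0) = 36
  2·σ_1 + 6·σ_2 + 1·σ_3 = 6(Δ_2 - Δ_1) = -78
Clamped end conditions give two more equations: 2h_0·σ_0 + h_0·σ_1 = 6(Δ_0 - S'(-2)) = -6 and h_2·σ_2 + 2h_2·σ_3 = 6(S'(2) - Δ_2) = 33.
Solving: σ_0 = -374/35, σ_1 = 538/35, σ_2 = -797/35, σ_3 = 976/35.
On [1, 2], S(x) = 9 - 142/35·(x - 1) - 797/70·(x - 1)² + 591/70·(x - 1)³.
With (x - 1) = 2/3: S(5/3) = 1177/315.

3.7365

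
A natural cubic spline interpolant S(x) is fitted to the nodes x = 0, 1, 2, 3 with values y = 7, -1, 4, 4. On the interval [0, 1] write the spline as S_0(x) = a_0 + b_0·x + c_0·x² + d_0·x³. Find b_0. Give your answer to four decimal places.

Let M_i = S''(x_i). Step sizes h_i = 1, 1, 1; slopes of the chords Δ_i = (y_(i+1) - y_i)/h_i = -8, 5, 0.
  1·M_0 + 4·M_1 + 1·M_2 = 6(Δ_1 - Δ_0) = 78
  1·M_1 + 4·M_2 + 1·M_3 = 6(Δ_2 - Δ_1) = -30
Natural end conditions: M_0 = M_3 = 0.
Solving: M_0 = 0, M_1 = 114/5, M_2 = -66/5, M_3 = 0.
On [0, 1], with S_0(x) = a_0 + b_0·x + c_0·x² + d_0·x³: c_0 = M_0/2 = 0, d_0 = (M_1 - M_0)/(6h_0) = 19/5, b_0 = Δ_0 - h_0(2M_0 + M_1)/6 = -59/5.

-11.8000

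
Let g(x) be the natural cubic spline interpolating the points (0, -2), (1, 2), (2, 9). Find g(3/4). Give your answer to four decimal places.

Let σ_i = g''(x_i). Step sizes h_i = 1, 1; slopes of the chords Δ_i = (y_(i+1) - y_i)/h_i = 4, 7.
  1·σ_0 + 4·σ_1 + 1·σ_2 = 6(Δ_1 - Δ_0) = 18
Natural end conditions: σ_0 = σ_2 = 0.
Solving: σ_0 = 0, σ_1 = 9/2, σ_2 = 0.
On [0, 1], g(x) = -2 + 13/4·x + 0·x² + 3/4·x³.
With x = 3/4: g(3/4) = 193/256.

0.7539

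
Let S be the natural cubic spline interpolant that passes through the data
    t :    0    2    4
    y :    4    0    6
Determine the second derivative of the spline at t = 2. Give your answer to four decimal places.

Let M_i = S''(x_i). Step sizes h_i = 2, 2; slopes of the chords Δ_i = (y_(i+1) - y_i)/h_i = -2, 3.
  2·M_0 + 8·M_1 + 2·M_2 = 6(Δ_1 - Δ_0) = 30
Natural end conditions: M_0 = M_2 = 0.
Solving the tridiagonal system: M_0 = 0, M_1 = 15/4, M_2 = 0.

3.7500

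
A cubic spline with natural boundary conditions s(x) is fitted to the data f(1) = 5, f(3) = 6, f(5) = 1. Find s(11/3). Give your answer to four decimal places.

With M_i denoting the second derivative at x_i, h_i = 2, 2, and Δ_i = (y_(i+1) − y_i)/h_i = 1/2, -5/2:
  2·M_0 + 8·M_1 + 2·M_2 = 6(Δ_1 - Δ_0) = -18
Natural end conditions: M_0 = M_2 = 0.
Solving the tridiagonal system: M_0 = 0, M_1 = -9/4, M_2 = 0.
On [3, 5], s(x) = 6 - 1·(x - 3) - 9/8·(x - 3)² + 3/16·(x - 3)³.
With (x - 3) = 2/3: s(11/3) = 44/9.

4.8889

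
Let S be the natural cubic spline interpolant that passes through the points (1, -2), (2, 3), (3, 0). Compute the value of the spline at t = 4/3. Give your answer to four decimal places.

0.2593

Put M_i = S'' at the i-th knot. Here h = (1, 1) and Δ = (5, -3), so the interior equations h_(i-1)·M_(i-1) + 2(h_(i-1)+h_i)·M_i + h_i·M_(i+1) = 6(Δ_i − Δ_(i-1)) read
  1·M_0 + 4·M_1 + 1·M_2 = 6(Δ_1 - Δ_0) = -48
Natural end conditions: M_0 = M_2 = 0.
Solving the tridiagonal system: M_0 = 0, M_1 = -12, M_2 = 0.
On [1, 2], S(t) = -2 + 7·(t - 1) + 0·(t - 1)² - 2·(t - 1)³.
With (t - 1) = 1/3: S(4/3) = 7/27.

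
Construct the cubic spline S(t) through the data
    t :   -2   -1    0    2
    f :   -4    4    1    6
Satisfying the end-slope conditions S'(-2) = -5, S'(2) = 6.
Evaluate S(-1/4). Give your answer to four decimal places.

2.4371

Put σ_i = S'' at the i-th knot. Here h = (1, 1, 2) and Δ = (8, -3, 5/2), so the interior equations h_(i-1)·σ_(i-1) + 2(h_(i-1)+h_i)·σ_i + h_i·σ_(i+1) = 6(Δ_i − Δ_(i-1)) read
  1·σ_0 + 4·σ_1 + 1·σ_2 = 6(Δ_1 - Δ_0) = -66
  1·σ_1 + 6·σ_2 + 2·σ_3 = 6(Δ_2 - Δ_1) = 33
Clamped end conditions give two more equations: 2h_0·σ_0 + h_0·σ_1 = 6(Δ_0 - S'(-2)) = 78 and h_2·σ_2 + 2h_2·σ_3 = 6(S'(2) - Δ_2) = 21.
Hence σ_0 = 1223/22, σ_1 = -365/11, σ_2 = 245/22, σ_3 = -7/22.
On [-1, 0], S(t) = 4 + 273/44·(t + 1) - 365/22·(t + 1)² + 325/44·(t + 1)³.
With (t + 1) = 3/4: S(-1/4) = 6863/2816.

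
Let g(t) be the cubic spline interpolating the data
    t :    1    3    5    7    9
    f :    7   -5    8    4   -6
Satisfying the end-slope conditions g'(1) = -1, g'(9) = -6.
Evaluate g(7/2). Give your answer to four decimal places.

Write σ_i for g''(x_i). With h_i = 2, 2, 2, 2 and divided differences Δ_i = -6, 13/2, -2, -5, the continuity of g' gives the tridiagonal system
  2·σ_0 + 8·σ_1 + 2·σ_2 = 6(Δ_1 - Δ_0) = 75
  2·σ_1 + 8·σ_2 + 2·σ_3 = 6(Δ_2 - Δ_1) = -51
  2·σ_2 + 8·σ_3 + 2·σ_4 = 6(Δ_3 - Δ_2) = -18
Clamped end conditions give two more equations: 2h_0·σ_0 + h_0·σ_1 = 6(Δ_0 - g'(1)) = -30 and h_3·σ_3 + 2h_3·σ_4 = 6(g'(9) - Δ_3) = -6.
Solving: σ_0 = -247/16, σ_1 = 127/8, σ_2 = -169/16, σ_3 = 7/8, σ_4 = -31/16.
On [3, 5], g(t) = -5 - 9/16·(t - 3) + 127/16·(t - 3)² - 141/64·(t - 3)³.
With (t - 3) = 1/2: g(7/2) = -1829/512.

-3.5723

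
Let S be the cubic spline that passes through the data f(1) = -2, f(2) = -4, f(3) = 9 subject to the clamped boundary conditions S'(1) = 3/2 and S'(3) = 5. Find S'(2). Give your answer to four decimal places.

6.6250

Let M_i = S''(x_i). Step sizes h_i = 1, 1; slopes of the chords Δ_i = (y_(i+1) - y_i)/h_i = -2, 13.
  1·M_0 + 4·M_1 + 1·M_2 = 6(Δ_1 - Δ_0) = 90
Clamped end conditions give two more equations: 2h_0·M_0 + h_0·M_1 = 6(Δ_0 - S'(1)) = -21 and h_1·M_1 + 2h_1·M_2 = 6(S'(3) - Δ_1) = -48.
Solving the tridiagonal system: M_0 = -125/4, M_1 = 83/2, M_2 = -179/4.
On [2, 3], S'(x) = b_1 + 2c_1·(x - 2) + 3d_1·(x - 2)² with b_1 = Δ_1 - h_1(2M_1 + M_2)/6 = 53/8, c_1 = M_1/2 = 83/4, d_1 = (M_2 - M_1)/(6h_1) = -115/8. So S'(2) = 53/8.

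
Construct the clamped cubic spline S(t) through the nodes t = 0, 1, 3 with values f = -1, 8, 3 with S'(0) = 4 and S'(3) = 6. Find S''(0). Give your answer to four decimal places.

27.1667

With m_i denoting the second derivative at x_i, h_i = 1, 2, and Δ_i = (y_(i+1) − y_i)/h_i = 9, -5/2:
  1·m_0 + 6·m_1 + 2·m_2 = 6(Δ_1 - Δ_0) = -69
Clamped end conditions give two more equations: 2h_0·m_0 + h_0·m_1 = 6(Δ_0 - S'(0)) = 30 and h_1·m_1 + 2h_1·m_2 = 6(S'(3) - Δ_1) = 51.
Solving the tridiagonal system: m_0 = 163/6, m_1 = -73/3, m_2 = 299/12.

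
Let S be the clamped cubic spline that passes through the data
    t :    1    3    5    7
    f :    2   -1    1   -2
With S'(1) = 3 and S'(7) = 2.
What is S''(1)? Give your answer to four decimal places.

-9.5333

Put M_i = S'' at the i-th knot. Here h = (2, 2, 2) and Δ = (-3/2, 1, -3/2), so the interior equations h_(i-1)·M_(i-1) + 2(h_(i-1)+h_i)·M_i + h_i·M_(i+1) = 6(Δ_i − Δ_(i-1)) read
  2·M_0 + 8·M_1 + 2·M_2 = 6(Δ_1 - Δ_0) = 15
  2·M_1 + 8·M_2 + 2·M_3 = 6(Δ_2 - Δ_1) = -15
Clamped end conditions give two more equations: 2h_0·M_0 + h_0·M_1 = 6(Δ_0 - S'(1)) = -27 and h_2·M_2 + 2h_2·M_3 = 6(S'(7) - Δ_2) = 21.
Solving: M_0 = -143/15, M_1 = 167/30, M_2 = -157/30, M_3 = 118/15.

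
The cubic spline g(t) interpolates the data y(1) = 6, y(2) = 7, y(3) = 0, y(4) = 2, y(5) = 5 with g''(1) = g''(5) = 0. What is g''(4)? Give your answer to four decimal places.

Let m_i = g''(x_i). Step sizes h_i = 1, 1, 1, 1; slopes of the chords Δ_i = (y_(i+1) - y_i)/h_i = 1, -7, 2, 3.
  1·m_0 + 4·m_1 + 1·m_2 = 6(Δ_1 - Δ_0) = -48
  1·m_1 + 4·m_2 + 1·m_3 = 6(Δ_2 - Δ_1) = 54
  1·m_2 + 4·m_3 + 1·m_4 = 6(Δ_3 - Δ_2) = 6
Natural end conditions: m_0 = m_4 = 0.
Solving the tridiagonal system: m_0 = 0, m_1 = -465/28, m_2 = 129/7, m_3 = -87/28, m_4 = 0.

-3.1071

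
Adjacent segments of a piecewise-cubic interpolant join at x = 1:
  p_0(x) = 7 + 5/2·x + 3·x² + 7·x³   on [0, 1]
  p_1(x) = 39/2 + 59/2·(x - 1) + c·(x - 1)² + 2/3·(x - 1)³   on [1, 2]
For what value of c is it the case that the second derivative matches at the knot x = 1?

p_0''(x) = 6 + 42·x, so p_0''(1) = 48. On the right, p_1''(1) = 2c, so c = 24.

24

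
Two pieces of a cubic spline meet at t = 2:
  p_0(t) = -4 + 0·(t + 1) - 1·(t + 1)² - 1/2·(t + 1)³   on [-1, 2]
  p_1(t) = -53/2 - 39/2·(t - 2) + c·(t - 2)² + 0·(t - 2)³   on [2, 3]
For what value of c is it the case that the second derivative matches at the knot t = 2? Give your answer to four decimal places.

p_0''(t) = -2 - 3·(t + 1), so p_0''(2) = -11. On the right, p_1''(2) = 2c, so c = -11/2.

-5.5000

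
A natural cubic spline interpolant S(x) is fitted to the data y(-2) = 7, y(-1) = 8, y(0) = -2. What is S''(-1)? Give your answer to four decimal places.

-16.5000

With M_i denoting the second derivative at x_i, h_i = 1, 1, and Δ_i = (y_(i+1) − y_i)/h_i = 1, -10:
  1·M_0 + 4·M_1 + 1·M_2 = 6(Δ_1 - Δ_0) = -66
Natural end conditions: M_0 = M_2 = 0.
Solving the tridiagonal system: M_0 = 0, M_1 = -33/2, M_2 = 0.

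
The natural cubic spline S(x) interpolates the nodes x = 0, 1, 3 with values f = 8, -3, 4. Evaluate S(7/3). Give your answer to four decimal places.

-1.1975

Let m_i = S''(x_i). Step sizes h_i = 1, 2; slopes of the chords Δ_i = (y_(i+1) - y_i)/h_i = -11, 7/2.
  1·m_0 + 6·m_1 + 2·m_2 = 6(Δ_1 - Δ_0) = 87
Natural end conditions: m_0 = m_2 = 0.
Forward elimination and back-substitution give m_0 = 0, m_1 = 29/2, m_2 = 0.
On [1, 3], S(x) = -3 - 37/6·(x - 1) + 29/4·(x - 1)² - 29/24·(x - 1)³.
With (x - 1) = 4/3: S(7/3) = -97/81.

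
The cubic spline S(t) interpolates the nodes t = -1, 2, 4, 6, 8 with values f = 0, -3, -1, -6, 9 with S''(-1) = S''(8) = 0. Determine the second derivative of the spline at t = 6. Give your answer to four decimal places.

Write σ_i for S''(x_i). With h_i = 3, 2, 2, 2 and divided differences Δ_i = -1, 1, -5/2, 15/2, the continuity of S' gives the tridiagonal system
  3·σ_0 + 10·σ_1 + 2·σ_2 = 6(Δ_1 - Δ_0) = 12
  2·σ_1 + 8·σ_2 + 2·σ_3 = 6(Δ_2 - Δ_1) = -21
  2·σ_2 + 8·σ_3 + 2·σ_4 = 6(Δ_3 - Δ_2) = 60
Natural end conditions: σ_0 = σ_4 = 0.
Hence σ_0 = 0, σ_1 = 162/71, σ_2 = -384/71, σ_3 = 1257/142, σ_4 = 0.

8.8521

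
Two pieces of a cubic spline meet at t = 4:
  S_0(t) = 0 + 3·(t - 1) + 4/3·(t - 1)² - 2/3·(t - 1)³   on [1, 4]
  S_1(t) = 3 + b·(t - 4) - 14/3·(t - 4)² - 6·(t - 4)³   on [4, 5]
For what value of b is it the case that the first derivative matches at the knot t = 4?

-7

S_0'(t) = 3 + 8/3·(t - 1) - 2·(t - 1)², so S_0'(4) = -7. On the right, S_1'(4) = b, so b = -7.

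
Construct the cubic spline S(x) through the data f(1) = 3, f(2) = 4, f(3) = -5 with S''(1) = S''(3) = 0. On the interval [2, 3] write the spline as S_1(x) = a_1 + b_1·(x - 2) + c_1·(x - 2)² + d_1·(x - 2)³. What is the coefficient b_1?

Let σ_i = S''(x_i). Step sizes h_i = 1, 1; slopes of the chords Δ_i = (y_(i+1) - y_i)/h_i = 1, -9.
  1·σ_0 + 4·σ_1 + 1·σ_2 = 6(Δ_1 - Δ_0) = -60
Natural end conditions: σ_0 = σ_2 = 0.
Forward elimination and back-substitution give σ_0 = 0, σ_1 = -15, σ_2 = 0.
On [2, 3], with S_1(x) = a_1 + b_1·(x - 2) + c_1·(x - 2)² + d_1·(x - 2)³: c_1 = σ_1/2 = -15/2, d_1 = (σ_2 - σ_1)/(6h_1) = 5/2, b_1 = Δ_1 - h_1(2σ_1 + σ_2)/6 = -4.

-4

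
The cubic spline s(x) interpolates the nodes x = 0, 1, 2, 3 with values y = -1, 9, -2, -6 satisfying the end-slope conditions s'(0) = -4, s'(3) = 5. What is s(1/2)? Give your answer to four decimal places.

Let m_i = s''(x_i). Step sizes h_i = 1, 1, 1; slopes of the chords Δ_i = (y_(i+1) - y_i)/h_i = 10, -11, -4.
  1·m_0 + 4·m_1 + 1·m_2 = 6(Δ_1 - Δ_0) = -126
  1·m_1 + 4·m_2 + 1·m_3 = 6(Δ_2 - Δ_1) = 42
Clamped end conditions give two more equations: 2h_0·m_0 + h_0·m_1 = 6(Δ_0 - s'(0)) = 84 and h_2·m_2 + 2h_2·m_3 = 6(s'(3) - Δ_2) = 54.
Solving: m_0 = 344/5, m_1 = -268/5, m_2 = 98/5, m_3 = 86/5.
On [0, 1], s(x) = -1 - 4·x + 172/5·x² - 102/5·x³.
With x = 1/2: s(1/2) = 61/20.

3.0500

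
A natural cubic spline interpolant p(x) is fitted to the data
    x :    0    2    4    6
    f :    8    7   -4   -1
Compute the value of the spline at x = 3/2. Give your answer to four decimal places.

8.4313

Write m_i for p''(x_i). With h_i = 2, 2, 2 and divided differences Δ_i = -1/2, -11/2, 3/2, the continuity of p' gives the tridiagonal system
  2·m_0 + 8·m_1 + 2·m_2 = 6(Δ_1 - Δ_0) = -30
  2·m_1 + 8·m_2 + 2·m_3 = 6(Δ_2 - Δ_1) = 42
Natural end conditions: m_0 = m_3 = 0.
Solving the tridiagonal system: m_0 = 0, m_1 = -27/5, m_2 = 33/5, m_3 = 0.
On [0, 2], p(x) = 8 + 13/10·x + 0·x² - 9/20·x³.
With x = 3/2: p(3/2) = 1349/160.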